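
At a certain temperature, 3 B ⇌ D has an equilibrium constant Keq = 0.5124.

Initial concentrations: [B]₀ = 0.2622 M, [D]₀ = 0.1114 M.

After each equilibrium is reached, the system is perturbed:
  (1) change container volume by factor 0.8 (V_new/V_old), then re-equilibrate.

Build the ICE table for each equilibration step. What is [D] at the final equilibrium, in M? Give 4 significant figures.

Q₀ = 6.18 vs Keq = 0.5124 ⇒ Q>K, reverse
Step 1:
                  B         D
  I          0.2622    0.1114
  C          0.1911  -0.06369
  E          0.4533   0.04771
  solve Keq expr → x = -0.06369; check Q = 0.5124
Then change container volume by factor 0.8 (V_new/V_old).
Step 2:
                  B         D
  I          0.5666   0.05964
  C        -0.04243   0.01414
  E          0.5241   0.07378
  solve Keq expr → x = 0.01414; check Q = 0.5124

[D]_eq = 0.07378 M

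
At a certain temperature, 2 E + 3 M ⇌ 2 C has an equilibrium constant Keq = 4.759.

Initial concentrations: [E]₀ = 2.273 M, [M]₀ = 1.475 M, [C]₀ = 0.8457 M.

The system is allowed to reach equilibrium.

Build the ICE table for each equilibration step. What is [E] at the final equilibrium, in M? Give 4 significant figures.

Q₀ = 0.04314 vs Keq = 4.759 ⇒ Q<K, forward
Step 1:
                  E         M         C
  init        2.273     1.475    0.8457
  Δ         -0.6181   -0.9272    0.6181
  eq          1.655    0.5478     1.464
  solve Keq expr → x = 0.3091; check Q = 4.759

[E]_eq = 1.655 M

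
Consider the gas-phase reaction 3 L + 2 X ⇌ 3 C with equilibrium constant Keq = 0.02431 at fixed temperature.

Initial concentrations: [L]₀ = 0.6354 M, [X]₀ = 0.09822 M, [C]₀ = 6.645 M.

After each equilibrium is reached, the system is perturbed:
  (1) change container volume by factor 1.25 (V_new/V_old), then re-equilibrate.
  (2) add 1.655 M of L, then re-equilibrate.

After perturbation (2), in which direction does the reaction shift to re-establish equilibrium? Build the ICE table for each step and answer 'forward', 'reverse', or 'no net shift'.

Direction: forward

Q₀ = 1.1856e+05 vs Keq = 0.02431 ⇒ Q>K, reverse
Step 1:
                    L           X           C
  I            0.6354     0.09822       6.645
  C                 4       2.667          -4
  E             4.635       2.765       2.645
  solve Keq expr → x = -1.333; check Q = 0.02431
Then change container volume by factor 1.25 (V_new/V_old).
Step 2:
                    L           X           C
  I             3.708       2.212       2.116
  C            0.1564      0.1042     -0.1564
  E             3.865       2.316        1.96
  solve Keq expr → x = -0.05212; check Q = 0.02431
Then add 1.655 M of L.
Step 3:
                    L           X           C
  I              5.52       2.316        1.96
  C           -0.4167     -0.2778      0.4167
  E             5.103       2.038       2.376
  solve Keq expr → x = 0.1389; check Q = 0.02431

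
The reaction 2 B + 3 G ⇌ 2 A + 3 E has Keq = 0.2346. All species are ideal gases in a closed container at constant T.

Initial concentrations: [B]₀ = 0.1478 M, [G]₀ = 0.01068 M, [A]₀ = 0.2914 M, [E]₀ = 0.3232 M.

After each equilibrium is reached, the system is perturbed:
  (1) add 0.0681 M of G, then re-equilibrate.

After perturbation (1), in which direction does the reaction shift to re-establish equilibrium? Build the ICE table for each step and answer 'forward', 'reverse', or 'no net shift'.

Q₀ = 1.0773e+05 vs Keq = 0.2346 ⇒ Q>K, reverse
Step 1:
                    B           G           A           E
  I            0.1478     0.01068      0.2914      0.3232
  C            0.1159      0.1739     -0.1159     -0.1739
  E            0.2637      0.1845      0.1755      0.1493
  solve Keq expr → x = -0.05796; check Q = 0.2346
Then add 0.0681 M of G.
Step 2:
                    B           G           A           E
  I            0.2637      0.2526      0.1755      0.1493
  C          -0.01438    -0.02157     0.01438     0.02157
  E            0.2493      0.2311      0.1899      0.1709
  solve Keq expr → x = 0.007191; check Q = 0.2346

Direction: forward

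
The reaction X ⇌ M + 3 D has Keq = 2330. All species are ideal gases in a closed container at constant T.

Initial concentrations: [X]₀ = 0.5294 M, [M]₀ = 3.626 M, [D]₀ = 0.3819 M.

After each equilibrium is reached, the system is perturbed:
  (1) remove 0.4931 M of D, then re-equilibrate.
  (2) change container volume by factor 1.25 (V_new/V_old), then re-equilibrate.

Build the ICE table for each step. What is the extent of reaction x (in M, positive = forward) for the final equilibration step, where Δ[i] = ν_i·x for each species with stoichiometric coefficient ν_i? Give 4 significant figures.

Q₀ = 0.3815 vs Keq = 2330 ⇒ Q<K, forward
Step 1:
                    X           M           D
  I            0.5294       3.626      0.3819
  C           -0.5166      0.5166        1.55
  E           0.01281       4.143       1.932
  solve Keq expr → x = 0.5166; check Q = 2330
Then remove 0.4931 M of D.
Step 2:
                    X           M           D
  I           0.01281       4.143       1.439
  C         -0.007268    0.007268      0.0218
  E          0.005547        4.15        1.46
  solve Keq expr → x = 0.007268; check Q = 2330
Then change container volume by factor 1.25 (V_new/V_old).
Step 3:
                    X           M           D
  I          0.004438        3.32       1.168
  C         -0.002127    0.002127     0.00638
  E          0.002311       3.322       1.175
  solve Keq expr → x = 0.002127; check Q = 2330

x = 0.002127 M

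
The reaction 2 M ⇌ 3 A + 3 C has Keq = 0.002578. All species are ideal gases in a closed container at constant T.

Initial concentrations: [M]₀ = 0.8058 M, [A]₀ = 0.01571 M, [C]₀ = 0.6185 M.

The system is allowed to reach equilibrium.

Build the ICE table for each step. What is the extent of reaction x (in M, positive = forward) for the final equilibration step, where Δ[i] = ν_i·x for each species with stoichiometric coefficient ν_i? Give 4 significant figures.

x = 0.04368 M

Q₀ = 1.4128e-06 vs Keq = 0.002578 ⇒ Q<K, forward
Step 1:
                   M          A          C
  I           0.8058    0.01571     0.6185
  C         -0.08736      0.131      0.131
  E           0.7184     0.1467     0.7495
  solve Keq expr → x = 0.04368; check Q = 0.002578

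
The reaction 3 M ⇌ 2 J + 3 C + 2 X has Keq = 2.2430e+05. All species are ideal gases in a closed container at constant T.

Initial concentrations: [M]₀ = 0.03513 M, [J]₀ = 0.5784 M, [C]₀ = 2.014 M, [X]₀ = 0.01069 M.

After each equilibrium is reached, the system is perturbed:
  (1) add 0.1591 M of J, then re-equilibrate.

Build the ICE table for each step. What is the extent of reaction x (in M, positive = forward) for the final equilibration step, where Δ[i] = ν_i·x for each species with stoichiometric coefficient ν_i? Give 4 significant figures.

x = -1.3246e-04 M

Q₀ = 7.204 vs Keq = 2.2430e+05 ⇒ Q<K, forward
Step 1:
                    M           J           C           X
  init        0.03513      0.5784       2.014     0.01069
  Δ          -0.03269     0.02179     0.03269     0.02179
  eq          0.00244      0.6002       2.047     0.03248
  solve Keq expr → x = 0.0109; check Q = 2.2430e+05
Then add 0.1591 M of J.
Step 2:
                    M           J           C           X
  init        0.00244      0.7593       2.047     0.03248
  Δ        3.9737e-04 -2.6491e-04 -3.9737e-04 -2.6491e-04
  eq         0.002837       0.759       2.046     0.03222
  solve Keq expr → x = -1.3246e-04; check Q = 2.2430e+05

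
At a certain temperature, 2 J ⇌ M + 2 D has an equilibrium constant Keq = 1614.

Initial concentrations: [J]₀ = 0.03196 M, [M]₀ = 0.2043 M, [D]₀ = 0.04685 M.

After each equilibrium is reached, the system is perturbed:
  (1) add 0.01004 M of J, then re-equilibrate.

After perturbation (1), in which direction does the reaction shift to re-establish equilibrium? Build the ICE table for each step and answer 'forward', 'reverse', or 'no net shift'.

Q₀ = 0.439 vs Keq = 1614 ⇒ Q<K, forward
Step 1:
                    J           M           D
  I           0.03196      0.2043     0.04685
  C          -0.03105     0.01553     0.03105
  E        9.0914e-04      0.2198      0.0779
  solve Keq expr → x = 0.01553; check Q = 1614
Then add 0.01004 M of J.
Step 2:
                    J           M           D
  I           0.01095      0.2198      0.0779
  C         -0.009913    0.004956    0.009913
  E          0.001036      0.2248     0.08781
  solve Keq expr → x = 0.004956; check Q = 1614

Direction: forward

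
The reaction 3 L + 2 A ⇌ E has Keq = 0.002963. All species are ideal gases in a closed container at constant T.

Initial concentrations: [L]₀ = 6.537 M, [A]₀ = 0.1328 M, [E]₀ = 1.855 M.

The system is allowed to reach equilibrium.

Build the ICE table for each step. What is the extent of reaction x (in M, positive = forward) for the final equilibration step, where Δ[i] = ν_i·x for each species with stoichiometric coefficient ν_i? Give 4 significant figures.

Q₀ = 0.3765 vs Keq = 0.002963 ⇒ Q>K, reverse
Step 1:
                   L          A          E
  I            6.537     0.1328      1.855
  C            1.299     0.8659     -0.433
  E            7.836     0.9987      1.422
  solve Keq expr → x = -0.433; check Q = 0.002963

x = -0.433 M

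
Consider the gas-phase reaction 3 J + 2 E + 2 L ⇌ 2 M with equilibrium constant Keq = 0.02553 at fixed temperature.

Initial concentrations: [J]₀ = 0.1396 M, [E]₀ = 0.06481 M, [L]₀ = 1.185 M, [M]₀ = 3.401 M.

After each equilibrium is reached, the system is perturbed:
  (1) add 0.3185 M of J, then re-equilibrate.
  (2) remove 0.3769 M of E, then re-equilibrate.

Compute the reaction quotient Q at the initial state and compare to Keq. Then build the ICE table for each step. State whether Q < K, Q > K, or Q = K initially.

Q₀ = 7.2084e+05 vs Keq = 0.02553 ⇒ Q>K, reverse
Step 1:
                    J           E           L           M
  init         0.1396     0.06481       1.185       3.401
  Δ             2.092       1.395       1.395      -1.395
  eq            2.232        1.46        2.58       2.006
  solve Keq expr → x = -0.6974; check Q = 0.02553
Then add 0.3185 M of J.
Step 2:
                    J           E           L           M
  init           2.55        1.46        2.58       2.006
  Δ           -0.1205    -0.08033    -0.08033     0.08033
  eq             2.43       1.379         2.5       2.086
  solve Keq expr → x = 0.04017; check Q = 0.02553
Then remove 0.3769 M of E.
Step 3:
                    J           E           L           M
  init           2.43       1.002         2.5       2.086
  Δ            0.1759      0.1173      0.1173     -0.1173
  eq            2.606        1.12       2.617       1.969
  solve Keq expr → x = -0.05864; check Q = 0.02553

Q₀ = 7.2084e+05; Q > K (proceeds reverse)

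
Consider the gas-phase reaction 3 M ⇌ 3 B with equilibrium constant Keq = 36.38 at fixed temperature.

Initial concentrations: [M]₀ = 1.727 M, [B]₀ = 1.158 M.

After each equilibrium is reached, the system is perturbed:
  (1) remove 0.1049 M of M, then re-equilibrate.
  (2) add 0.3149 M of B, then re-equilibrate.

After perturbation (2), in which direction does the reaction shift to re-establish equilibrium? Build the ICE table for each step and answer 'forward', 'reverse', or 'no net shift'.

Direction: reverse

Q₀ = 0.3015 vs Keq = 36.38 ⇒ Q<K, forward
Step 1:
                    M           B
  I             1.727       1.158
  C            -1.058       1.058
  E            0.6688       2.216
  solve Keq expr → x = 0.3527; check Q = 36.38
Then remove 0.1049 M of M.
Step 2:
                    M           B
  I            0.5639       2.216
  C           0.08058    -0.08058
  E            0.6445       2.136
  solve Keq expr → x = -0.02686; check Q = 36.38
Then add 0.3149 M of B.
Step 3:
                    M           B
  I            0.6445        2.45
  C             0.073      -0.073
  E            0.7175       2.377
  solve Keq expr → x = -0.02433; check Q = 36.38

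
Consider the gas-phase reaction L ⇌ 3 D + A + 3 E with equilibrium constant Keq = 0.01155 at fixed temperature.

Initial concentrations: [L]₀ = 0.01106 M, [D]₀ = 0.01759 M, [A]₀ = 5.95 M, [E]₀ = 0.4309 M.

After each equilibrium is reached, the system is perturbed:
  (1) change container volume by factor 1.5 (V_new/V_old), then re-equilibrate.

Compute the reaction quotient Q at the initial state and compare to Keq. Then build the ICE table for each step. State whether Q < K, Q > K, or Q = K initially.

Q₀ = 2.3425e-04; Q < K (proceeds forward)

Q₀ = 2.3425e-04 vs Keq = 0.01155 ⇒ Q<K, forward
Step 1:
                   L          D          A          E
  I          0.01106    0.01759       5.95     0.4309
  C         -0.00776    0.02328    0.00776    0.02328
  E           0.0033    0.04087      5.958     0.4542
  solve Keq expr → x = 0.00776; check Q = 0.01155
Then change container volume by factor 1.5 (V_new/V_old).
Step 2:
                   L          D          A          E
  I           0.0022    0.02725      3.972     0.3028
  C        -0.001844   0.005533   0.001844   0.005533
  E       3.5521e-04    0.03278      3.974     0.3083
  solve Keq expr → x = 0.001844; check Q = 0.01155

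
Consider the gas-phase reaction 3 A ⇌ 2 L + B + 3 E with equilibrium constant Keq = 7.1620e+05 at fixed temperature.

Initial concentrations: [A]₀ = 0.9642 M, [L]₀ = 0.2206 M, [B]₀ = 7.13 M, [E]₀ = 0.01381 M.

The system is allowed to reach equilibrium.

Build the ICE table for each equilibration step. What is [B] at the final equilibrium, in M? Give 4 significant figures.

[B]_eq = 7.445 M

Q₀ = 1.0195e-06 vs Keq = 7.1620e+05 ⇒ Q<K, forward
Step 1:
                  A         L         B         E
  I          0.9642    0.2206      7.13   0.01381
  C         -0.9454    0.6303    0.3151    0.9454
  E          0.0188    0.8509     7.445    0.9592
  solve Keq expr → x = 0.3151; check Q = 7.1620e+05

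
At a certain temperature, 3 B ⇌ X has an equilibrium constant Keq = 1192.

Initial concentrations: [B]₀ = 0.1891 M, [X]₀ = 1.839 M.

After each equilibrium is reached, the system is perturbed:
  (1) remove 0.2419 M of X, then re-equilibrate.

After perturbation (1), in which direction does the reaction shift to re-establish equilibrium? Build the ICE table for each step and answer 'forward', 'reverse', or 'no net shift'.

Q₀ = 272 vs Keq = 1192 ⇒ Q<K, forward
Step 1:
                   B          X
  Initial     0.1891      1.839
  Change    -0.07304    0.02435
  Equil       0.1161      1.863
  solve Keq expr → x = 0.02435; check Q = 1192
Then remove 0.2419 M of X.
Step 2:
                   B          X
  Initial     0.1161      1.621
  Change   -0.005217   0.001739
  Equil       0.1108      1.623
  solve Keq expr → x = 0.001739; check Q = 1192

Direction: forward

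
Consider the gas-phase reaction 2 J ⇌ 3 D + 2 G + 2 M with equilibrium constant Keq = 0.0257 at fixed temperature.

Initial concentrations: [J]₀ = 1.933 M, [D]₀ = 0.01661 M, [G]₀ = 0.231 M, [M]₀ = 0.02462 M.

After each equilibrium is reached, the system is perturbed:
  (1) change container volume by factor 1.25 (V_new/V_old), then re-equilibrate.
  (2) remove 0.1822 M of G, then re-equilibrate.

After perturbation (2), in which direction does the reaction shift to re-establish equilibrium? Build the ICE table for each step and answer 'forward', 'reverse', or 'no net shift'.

Q₀ = 3.9668e-11 vs Keq = 0.0257 ⇒ Q<K, forward
Step 1:
                   J          D          G          M
  init         1.933    0.01661      0.231    0.02462
  Δ          -0.4837     0.7256     0.4837     0.4837
  eq           1.449     0.7422     0.7147     0.5084
  solve Keq expr → x = 0.2419; check Q = 0.0257
Then change container volume by factor 1.25 (V_new/V_old).
Step 2:
                   J          D          G          M
  init         1.159     0.5938     0.5718     0.4067
  Δ         -0.06706     0.1006    0.06706    0.06706
  eq           1.092     0.6944     0.6389     0.4737
  solve Keq expr → x = 0.03353; check Q = 0.0257
Then remove 0.1822 M of G.
Step 3:
                   J          D          G          M
  init         1.092     0.6944     0.4567     0.4737
  Δ         -0.04115    0.06173    0.04115    0.04115
  eq           1.051     0.7561     0.4978     0.5149
  solve Keq expr → x = 0.02058; check Q = 0.0257

Direction: forward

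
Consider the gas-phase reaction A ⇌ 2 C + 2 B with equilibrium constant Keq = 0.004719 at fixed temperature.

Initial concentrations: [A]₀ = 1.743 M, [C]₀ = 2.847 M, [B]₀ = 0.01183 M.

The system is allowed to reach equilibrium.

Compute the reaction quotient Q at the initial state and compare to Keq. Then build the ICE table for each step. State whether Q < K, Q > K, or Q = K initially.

Q₀ = 6.5080e-04 vs Keq = 0.004719 ⇒ Q<K, forward
Step 1:
                  A         C         B
  init        1.743     2.847   0.01183
  Δ       -0.009858   0.01972   0.01972
  eq          1.733     2.867   0.03155
  solve Keq expr → x = 0.009858; check Q = 0.004719

Q₀ = 6.5080e-04; Q < K (proceeds forward)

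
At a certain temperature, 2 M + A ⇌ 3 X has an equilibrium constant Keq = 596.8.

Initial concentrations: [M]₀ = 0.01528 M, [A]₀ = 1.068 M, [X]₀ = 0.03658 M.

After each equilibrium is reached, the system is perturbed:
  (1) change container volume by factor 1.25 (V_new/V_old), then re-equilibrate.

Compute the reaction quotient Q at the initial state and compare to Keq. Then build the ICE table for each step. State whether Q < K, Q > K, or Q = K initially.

Q₀ = 0.1963; Q < K (proceeds forward)

Q₀ = 0.1963 vs Keq = 596.8 ⇒ Q<K, forward
Step 1:
                   M          A          X
  I          0.01528      1.068    0.03658
  C         -0.01472  -0.007358    0.02207
  E       5.6460e-04      1.061    0.05865
  solve Keq expr → x = 0.007358; check Q = 596.8
Then change container volume by factor 1.25 (V_new/V_old).
Step 2:
                   M          A          X
  I       4.5168e-04     0.8485    0.04692
  C                0          0          0
  E       4.5168e-04     0.8485    0.04692
  solve Keq expr → x = 0; check Q = 596.8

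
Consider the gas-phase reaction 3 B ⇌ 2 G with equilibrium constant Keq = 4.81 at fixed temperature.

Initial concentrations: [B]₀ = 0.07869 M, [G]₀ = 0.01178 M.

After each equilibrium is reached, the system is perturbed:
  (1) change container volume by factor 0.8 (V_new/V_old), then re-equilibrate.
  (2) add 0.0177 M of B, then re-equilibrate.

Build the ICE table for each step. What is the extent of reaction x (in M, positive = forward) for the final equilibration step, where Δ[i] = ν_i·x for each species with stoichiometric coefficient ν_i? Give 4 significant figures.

x = 0.003333 M

Q₀ = 0.2848 vs Keq = 4.81 ⇒ Q<K, forward
Step 1:
                    B           G
  I           0.07869     0.01178
  C          -0.02419     0.01613
  E            0.0545     0.02791
  solve Keq expr → x = 0.008063; check Q = 4.81
Then change container volume by factor 0.8 (V_new/V_old).
Step 2:
                    B           G
  I           0.06813     0.03488
  C         -0.002715     0.00181
  E           0.06541     0.03669
  solve Keq expr → x = 9.0486e-04; check Q = 4.81
Then add 0.0177 M of B.
Step 3:
                    B           G
  I           0.08311     0.03669
  C         -0.009999    0.006666
  E           0.07311     0.04336
  solve Keq expr → x = 0.003333; check Q = 4.81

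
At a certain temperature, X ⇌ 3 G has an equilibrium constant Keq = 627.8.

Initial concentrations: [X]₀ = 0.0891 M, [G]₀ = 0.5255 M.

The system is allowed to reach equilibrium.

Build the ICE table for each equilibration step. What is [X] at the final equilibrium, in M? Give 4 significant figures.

[X]_eq = 7.8666e-04 M

Q₀ = 1.629 vs Keq = 627.8 ⇒ Q<K, forward
Step 1:
                  X         G
  init       0.0891    0.5255
  Δ        -0.08831    0.2649
  eq      7.8666e-04    0.7904
  solve Keq expr → x = 0.08831; check Q = 627.8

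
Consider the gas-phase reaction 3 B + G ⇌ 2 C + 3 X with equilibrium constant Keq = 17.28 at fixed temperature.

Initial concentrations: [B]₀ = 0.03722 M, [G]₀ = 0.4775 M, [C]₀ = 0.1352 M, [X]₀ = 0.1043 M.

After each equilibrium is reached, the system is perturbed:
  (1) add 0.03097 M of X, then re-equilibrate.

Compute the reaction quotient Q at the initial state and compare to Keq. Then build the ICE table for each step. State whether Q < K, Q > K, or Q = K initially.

Q₀ = 0.8424; Q < K (proceeds forward)

Q₀ = 0.8424 vs Keq = 17.28 ⇒ Q<K, forward
Step 1:
                   B          G          C          X
  Initial    0.03722     0.4775     0.1352     0.1043
  Change    -0.01991  -0.006635    0.01327    0.01991
  Equil      0.01731     0.4709     0.1485     0.1242
  solve Keq expr → x = 0.006635; check Q = 17.28
Then add 0.03097 M of X.
Step 2:
                   B          G          C          X
  Initial    0.01731     0.4709     0.1485     0.1552
  Change    0.003575   0.001192  -0.002383  -0.003575
  Equil      0.02089     0.4721     0.1461     0.1516
  solve Keq expr → x = -0.001192; check Q = 17.28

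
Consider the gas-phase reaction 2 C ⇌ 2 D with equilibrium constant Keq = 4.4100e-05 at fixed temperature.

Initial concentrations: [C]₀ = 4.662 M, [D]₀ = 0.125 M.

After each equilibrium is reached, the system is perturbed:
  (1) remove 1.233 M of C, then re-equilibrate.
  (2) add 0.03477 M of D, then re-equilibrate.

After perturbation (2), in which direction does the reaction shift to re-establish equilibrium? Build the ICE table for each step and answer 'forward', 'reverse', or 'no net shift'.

Q₀ = 7.1891e-04 vs Keq = 4.4100e-05 ⇒ Q>K, reverse
Step 1:
                    C           D
  Initial       4.662       0.125
  Change      0.09342    -0.09342
  Equil         4.755     0.03158
  solve Keq expr → x = -0.04671; check Q = 4.4100e-05
Then remove 1.233 M of C.
Step 2:
                    C           D
  Initial       3.522     0.03158
  Change     0.008134   -0.008134
  Equil         3.531     0.02345
  solve Keq expr → x = -0.004067; check Q = 4.4100e-05
Then add 0.03477 M of D.
Step 3:
                    C           D
  Initial       3.531     0.05822
  Change      0.03454    -0.03454
  Equil         3.565     0.02368
  solve Keq expr → x = -0.01727; check Q = 4.4100e-05

Direction: reverse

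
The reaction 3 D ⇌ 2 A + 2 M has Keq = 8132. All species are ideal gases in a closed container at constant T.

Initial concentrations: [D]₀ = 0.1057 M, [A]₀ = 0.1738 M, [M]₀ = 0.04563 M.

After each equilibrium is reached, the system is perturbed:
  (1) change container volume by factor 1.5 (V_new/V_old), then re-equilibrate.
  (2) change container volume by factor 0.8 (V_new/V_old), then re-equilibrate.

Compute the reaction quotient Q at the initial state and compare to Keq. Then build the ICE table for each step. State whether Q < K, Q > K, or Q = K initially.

Q₀ = 0.05326 vs Keq = 8132 ⇒ Q<K, forward
Step 1:
                    D           A           M
  Initial      0.1057      0.1738     0.04563
  Change      -0.1012     0.06746     0.06746
  Equil      0.004507      0.2413      0.1131
  solve Keq expr → x = 0.03373; check Q = 8132
Then change container volume by factor 1.5 (V_new/V_old).
Step 2:
                    D           A           M
  Initial    0.003005      0.1608     0.07539
  Change  -3.7140e-04  2.4760e-04  2.4760e-04
  Equil      0.002633      0.1611     0.07564
  solve Keq expr → x = 1.2380e-04; check Q = 8132
Then change container volume by factor 0.8 (V_new/V_old).
Step 3:
                    D           A           M
  Initial    0.003292      0.2014     0.09455
  Change   2.4809e-04 -1.6539e-04 -1.6539e-04
  Equil       0.00354      0.2012     0.09439
  solve Keq expr → x = -8.2696e-05; check Q = 8132

Q₀ = 0.05326; Q < K (proceeds forward)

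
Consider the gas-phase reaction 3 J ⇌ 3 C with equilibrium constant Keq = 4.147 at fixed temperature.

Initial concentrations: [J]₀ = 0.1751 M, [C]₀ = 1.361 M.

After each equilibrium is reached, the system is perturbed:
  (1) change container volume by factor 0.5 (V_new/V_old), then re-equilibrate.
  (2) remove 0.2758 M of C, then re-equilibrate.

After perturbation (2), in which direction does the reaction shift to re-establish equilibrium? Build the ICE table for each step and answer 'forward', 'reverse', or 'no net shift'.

Q₀ = 469.6 vs Keq = 4.147 ⇒ Q>K, reverse
Step 1:
                   J          C
  I           0.1751      1.361
  C           0.4142    -0.4142
  E           0.5893     0.9468
  solve Keq expr → x = -0.1381; check Q = 4.147
Then change container volume by factor 0.5 (V_new/V_old).
Step 2:
                   J          C
  I            1.179      1.894
  C                0          0
  E            1.179      1.894
  solve Keq expr → x = 0; check Q = 4.147
Then remove 0.2758 M of C.
Step 3:
                   J          C
  I            1.179      1.618
  C          -0.1058     0.1058
  E            1.073      1.724
  solve Keq expr → x = 0.03527; check Q = 4.147

Direction: forward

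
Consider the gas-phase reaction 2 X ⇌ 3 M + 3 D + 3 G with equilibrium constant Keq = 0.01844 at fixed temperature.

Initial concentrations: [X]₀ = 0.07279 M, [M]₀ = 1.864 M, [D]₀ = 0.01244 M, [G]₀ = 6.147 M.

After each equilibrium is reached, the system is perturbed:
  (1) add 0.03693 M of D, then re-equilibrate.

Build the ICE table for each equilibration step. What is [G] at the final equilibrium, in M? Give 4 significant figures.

[G]_eq = 6.103 M

Q₀ = 0.5466 vs Keq = 0.01844 ⇒ Q>K, reverse
Step 1:
                    X           M           D           G
  Initial     0.07279       1.864     0.01244       6.147
  Change     0.005465   -0.008197   -0.008197   -0.008197
  Equil       0.07825       1.856    0.004243       6.139
  solve Keq expr → x = -0.002732; check Q = 0.01844
Then add 0.03693 M of D.
Step 2:
                    X           M           D           G
  Initial     0.07825       1.856     0.04117       6.139
  Change      0.02398    -0.03597    -0.03597    -0.03597
  Equil        0.1022        1.82    0.005201       6.103
  solve Keq expr → x = -0.01199; check Q = 0.01844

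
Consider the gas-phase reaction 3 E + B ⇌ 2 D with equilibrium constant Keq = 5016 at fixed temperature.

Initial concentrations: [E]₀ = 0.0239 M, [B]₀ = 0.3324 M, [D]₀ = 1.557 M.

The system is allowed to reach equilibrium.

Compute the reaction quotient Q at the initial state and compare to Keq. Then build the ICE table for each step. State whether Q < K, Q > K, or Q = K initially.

Q₀ = 5.3422e+05 vs Keq = 5016 ⇒ Q>K, reverse
Step 1:
                    E           B           D
  init         0.0239      0.3324       1.557
  Δ           0.08373     0.02791    -0.05582
  eq           0.1076      0.3603       1.501
  solve Keq expr → x = -0.02791; check Q = 5016

Q₀ = 5.3422e+05; Q > K (proceeds reverse)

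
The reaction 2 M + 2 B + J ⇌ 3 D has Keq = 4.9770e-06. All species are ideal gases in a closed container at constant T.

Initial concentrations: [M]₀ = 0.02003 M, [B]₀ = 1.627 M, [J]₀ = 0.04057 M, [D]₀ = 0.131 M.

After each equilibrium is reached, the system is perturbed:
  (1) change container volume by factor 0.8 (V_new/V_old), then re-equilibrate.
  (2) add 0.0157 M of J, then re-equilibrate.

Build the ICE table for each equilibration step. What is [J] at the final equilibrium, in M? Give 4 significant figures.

Q₀ = 52.18 vs Keq = 4.9770e-06 ⇒ Q>K, reverse
Step 1:
                   M          B          J          D
  Initial    0.02003      1.627    0.04057      0.131
  Change     0.08574    0.08574    0.04287    -0.1286
  Equil       0.1058      1.713    0.08344   0.002389
  solve Keq expr → x = -0.04287; check Q = 4.9770e-06
Then change container volume by factor 0.8 (V_new/V_old).
Step 2:
                   M          B          J          D
  Initial     0.1322      2.141     0.1043   0.002986
  Change  -3.1423e-04 -3.1423e-04 -1.5712e-04 4.7135e-04
  Equil       0.1319      2.141     0.1041   0.003457
  solve Keq expr → x = 1.5712e-04; check Q = 4.9770e-06
Then add 0.0157 M of J.
Step 3:
                   M          B          J          D
  Initial     0.1319      2.141     0.1198   0.003457
  Change  -1.0867e-04 -1.0867e-04 -5.4334e-05 1.6300e-04
  Equil       0.1318      2.141     0.1198    0.00362
  solve Keq expr → x = 5.4334e-05; check Q = 4.9770e-06

[J]_eq = 0.1198 M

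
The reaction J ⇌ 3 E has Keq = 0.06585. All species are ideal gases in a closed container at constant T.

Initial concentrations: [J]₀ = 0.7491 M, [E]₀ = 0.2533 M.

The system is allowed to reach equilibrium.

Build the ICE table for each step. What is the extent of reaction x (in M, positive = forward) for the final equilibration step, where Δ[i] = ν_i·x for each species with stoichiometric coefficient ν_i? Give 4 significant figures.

Q₀ = 0.0217 vs Keq = 0.06585 ⇒ Q<K, forward
Step 1:
                   J          E
  I           0.7491     0.2533
  C         -0.03583     0.1075
  E           0.7133     0.3608
  solve Keq expr → x = 0.03583; check Q = 0.06585

x = 0.03583 M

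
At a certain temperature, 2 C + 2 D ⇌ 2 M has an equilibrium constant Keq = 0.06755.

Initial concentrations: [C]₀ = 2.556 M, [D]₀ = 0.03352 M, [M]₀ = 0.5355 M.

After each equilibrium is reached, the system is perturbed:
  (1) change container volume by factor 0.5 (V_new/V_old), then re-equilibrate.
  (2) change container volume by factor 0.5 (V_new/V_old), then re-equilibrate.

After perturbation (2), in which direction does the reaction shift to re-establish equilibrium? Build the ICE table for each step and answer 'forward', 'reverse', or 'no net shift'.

Q₀ = 39.07 vs Keq = 0.06755 ⇒ Q>K, reverse
Step 1:
                    C           D           M
  I             2.556     0.03352      0.5355
  C            0.2934      0.2934     -0.2934
  E             2.849      0.3269      0.2421
  solve Keq expr → x = -0.1467; check Q = 0.06755
Then change container volume by factor 0.5 (V_new/V_old).
Step 2:
                    C           D           M
  I             5.699      0.6538      0.4842
  C            -0.186      -0.186       0.186
  E             5.513      0.4678      0.6702
  solve Keq expr → x = 0.09302; check Q = 0.06755
Then change container volume by factor 0.5 (V_new/V_old).
Step 3:
                    C           D           M
  I             11.03      0.9356        1.34
  C           -0.3333     -0.3333      0.3333
  E             10.69      0.6023       1.674
  solve Keq expr → x = 0.1666; check Q = 0.06755

Direction: forward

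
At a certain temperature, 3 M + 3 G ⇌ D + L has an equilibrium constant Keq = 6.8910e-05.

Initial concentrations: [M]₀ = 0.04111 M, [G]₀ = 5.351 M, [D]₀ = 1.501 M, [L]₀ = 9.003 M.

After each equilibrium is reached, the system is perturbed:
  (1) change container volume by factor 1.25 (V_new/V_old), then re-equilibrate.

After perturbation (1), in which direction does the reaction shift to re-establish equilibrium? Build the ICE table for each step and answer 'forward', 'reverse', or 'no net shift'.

Direction: reverse

Q₀ = 1269 vs Keq = 6.8910e-05 ⇒ Q>K, reverse
Step 1:
                   M          G          D          L
  init       0.04111      5.351      1.501      9.003
  Δ            3.593      3.593     -1.198     -1.198
  eq           3.634      8.944     0.3033      7.805
  solve Keq expr → x = -1.198; check Q = 6.8910e-05
Then change container volume by factor 1.25 (V_new/V_old).
Step 2:
                   M          G          D          L
  init         2.907      7.155     0.2426      6.244
  Δ           0.2802     0.2802   -0.09341   -0.09341
  eq           3.188      7.436     0.1492      6.151
  solve Keq expr → x = -0.09341; check Q = 6.8910e-05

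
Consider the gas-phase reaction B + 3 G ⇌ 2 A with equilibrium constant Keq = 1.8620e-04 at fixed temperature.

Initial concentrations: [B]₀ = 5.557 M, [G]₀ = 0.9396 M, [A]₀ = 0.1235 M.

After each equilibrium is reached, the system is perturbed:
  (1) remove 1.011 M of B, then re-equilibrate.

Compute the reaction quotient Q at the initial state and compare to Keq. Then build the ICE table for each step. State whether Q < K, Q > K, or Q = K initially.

Q₀ = 0.003309; Q > K (proceeds reverse)

Q₀ = 0.003309 vs Keq = 1.8620e-04 ⇒ Q>K, reverse
Step 1:
                   B          G          A
  init         5.557     0.9396     0.1235
  Δ          0.04385     0.1315    -0.0877
  eq           5.601      1.071     0.0358
  solve Keq expr → x = -0.04385; check Q = 1.8620e-04
Then remove 1.011 M of B.
Step 2:
                   B          G          A
  init          4.59      1.071     0.0358
  Δ         0.001585   0.004755   -0.00317
  eq           4.591      1.076    0.03263
  solve Keq expr → x = -0.001585; check Q = 1.8620e-04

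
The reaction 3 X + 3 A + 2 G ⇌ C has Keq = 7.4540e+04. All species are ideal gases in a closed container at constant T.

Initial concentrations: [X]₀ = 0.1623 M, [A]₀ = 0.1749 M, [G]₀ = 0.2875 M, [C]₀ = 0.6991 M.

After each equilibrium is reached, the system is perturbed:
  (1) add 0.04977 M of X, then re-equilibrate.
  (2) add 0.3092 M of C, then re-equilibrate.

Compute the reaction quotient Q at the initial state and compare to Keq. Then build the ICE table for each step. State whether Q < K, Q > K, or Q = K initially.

Q₀ = 3.6978e+05 vs Keq = 7.4540e+04 ⇒ Q>K, reverse
Step 1:
                   X          A          G          C
  Initial     0.1623     0.1749     0.2875     0.6991
  Change     0.04379    0.04379     0.0292    -0.0146
  Equil       0.2061     0.2187     0.3167     0.6845
  solve Keq expr → x = -0.0146; check Q = 7.4540e+04
Then add 0.04977 M of X.
Step 2:
                   X          A          G          C
  Initial     0.2559     0.2187     0.3167     0.6845
  Change    -0.02065   -0.02065   -0.01377   0.006884
  Equil       0.2352      0.198     0.3029     0.6914
  solve Keq expr → x = 0.006884; check Q = 7.4540e+04
Then add 0.3092 M of C.
Step 3:
                   X          A          G          C
  Initial     0.2352      0.198     0.3029      1.001
  Change     0.01161    0.01161   0.007737  -0.003868
  Equil       0.2468     0.2096     0.3107     0.9967
  solve Keq expr → x = -0.003868; check Q = 7.4540e+04

Q₀ = 3.6978e+05; Q > K (proceeds reverse)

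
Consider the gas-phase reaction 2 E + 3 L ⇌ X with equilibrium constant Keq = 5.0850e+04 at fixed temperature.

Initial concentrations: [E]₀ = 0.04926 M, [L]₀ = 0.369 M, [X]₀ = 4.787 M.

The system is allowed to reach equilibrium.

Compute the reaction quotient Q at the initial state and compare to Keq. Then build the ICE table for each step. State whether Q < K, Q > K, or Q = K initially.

Q₀ = 3.9264e+04; Q < K (proceeds forward)

Q₀ = 3.9264e+04 vs Keq = 5.0850e+04 ⇒ Q<K, forward
Step 1:
                  E         L         X
  I         0.04926     0.369     4.787
  C       -0.004694 -0.007041  0.002347
  E         0.04457     0.362     4.789
  solve Keq expr → x = 0.002347; check Q = 5.0850e+04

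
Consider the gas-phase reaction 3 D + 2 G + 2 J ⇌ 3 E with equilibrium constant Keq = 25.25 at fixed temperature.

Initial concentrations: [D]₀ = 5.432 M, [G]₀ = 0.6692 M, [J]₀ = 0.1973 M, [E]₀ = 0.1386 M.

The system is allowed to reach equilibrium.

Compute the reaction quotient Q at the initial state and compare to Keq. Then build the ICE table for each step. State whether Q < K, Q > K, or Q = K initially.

Q₀ = 9.5289e-04; Q < K (proceeds forward)

Q₀ = 9.5289e-04 vs Keq = 25.25 ⇒ Q<K, forward
Step 1:
                    D           G           J           E
  init          5.432      0.6692      0.1973      0.1386
  Δ           -0.2815     -0.1877     -0.1877      0.2815
  eq             5.15      0.4815    0.009628      0.4201
  solve Keq expr → x = 0.09384; check Q = 25.25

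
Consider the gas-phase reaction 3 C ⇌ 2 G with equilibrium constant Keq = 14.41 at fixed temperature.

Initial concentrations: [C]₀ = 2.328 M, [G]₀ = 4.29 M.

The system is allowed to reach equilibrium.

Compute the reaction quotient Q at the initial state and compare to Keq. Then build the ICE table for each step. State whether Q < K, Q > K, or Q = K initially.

Q₀ = 1.459 vs Keq = 14.41 ⇒ Q<K, forward
Step 1:
                  C         G
  Initial     2.328      4.29
  Change      -1.12     0.747
  Equil       1.208     5.037
  solve Keq expr → x = 0.3735; check Q = 14.41

Q₀ = 1.459; Q < K (proceeds forward)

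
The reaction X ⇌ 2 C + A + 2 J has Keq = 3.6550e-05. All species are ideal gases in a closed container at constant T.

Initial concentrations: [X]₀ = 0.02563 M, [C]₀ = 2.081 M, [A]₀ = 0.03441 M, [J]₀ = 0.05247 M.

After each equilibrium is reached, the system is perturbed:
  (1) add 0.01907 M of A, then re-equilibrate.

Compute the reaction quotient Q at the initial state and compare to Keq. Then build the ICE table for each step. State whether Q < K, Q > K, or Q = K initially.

Q₀ = 0.01601 vs Keq = 3.6550e-05 ⇒ Q>K, reverse
Step 1:
                  X         C         A         J
  I         0.02563     2.081   0.03441   0.05247
  C         0.02314  -0.04629  -0.02314  -0.04629
  E         0.04877     2.035   0.01127  0.006182
  solve Keq expr → x = -0.02314; check Q = 3.6550e-05
Then add 0.01907 M of A.
Step 2:
                  X         C         A         J
  I         0.04877     2.035   0.03034  0.006182
  C        0.001146 -0.002292 -0.001146 -0.002292
  E         0.04992     2.032   0.02919   0.00389
  solve Keq expr → x = -0.001146; check Q = 3.6550e-05

Q₀ = 0.01601; Q > K (proceeds reverse)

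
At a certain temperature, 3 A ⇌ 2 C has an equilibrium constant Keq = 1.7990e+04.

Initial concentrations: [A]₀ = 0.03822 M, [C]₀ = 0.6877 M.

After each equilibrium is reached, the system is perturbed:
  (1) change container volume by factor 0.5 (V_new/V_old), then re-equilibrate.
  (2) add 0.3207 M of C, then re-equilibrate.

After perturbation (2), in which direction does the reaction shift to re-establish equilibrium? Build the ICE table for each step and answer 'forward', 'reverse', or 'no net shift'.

Q₀ = 8471 vs Keq = 1.7990e+04 ⇒ Q<K, forward
Step 1:
                    A           C
  I           0.03822      0.6877
  C         -0.008326    0.005551
  E           0.02989      0.6933
  solve Keq expr → x = 0.002775; check Q = 1.7990e+04
Then change container volume by factor 0.5 (V_new/V_old).
Step 2:
                    A           C
  I           0.05979       1.387
  C          -0.01215      0.0081
  E           0.04764       1.395
  solve Keq expr → x = 0.00405; check Q = 1.7990e+04
Then add 0.3207 M of C.
Step 3:
                    A           C
  I           0.04764       1.715
  C           0.00695   -0.004633
  E           0.05459       1.711
  solve Keq expr → x = -0.002317; check Q = 1.7990e+04

Direction: reverse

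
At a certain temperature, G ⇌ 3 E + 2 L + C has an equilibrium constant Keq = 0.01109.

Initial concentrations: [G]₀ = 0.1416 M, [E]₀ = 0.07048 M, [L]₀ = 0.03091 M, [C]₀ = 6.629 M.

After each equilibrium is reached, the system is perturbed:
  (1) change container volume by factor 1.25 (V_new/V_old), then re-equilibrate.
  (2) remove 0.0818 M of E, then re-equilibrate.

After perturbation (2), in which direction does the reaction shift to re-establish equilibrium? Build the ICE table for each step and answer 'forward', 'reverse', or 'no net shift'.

Q₀ = 1.5660e-05 vs Keq = 0.01109 ⇒ Q<K, forward
Step 1:
                   G          E          L          C
  I           0.1416    0.07048    0.03091      6.629
  C         -0.04774     0.1432    0.09548    0.04774
  E          0.09386     0.2137     0.1264      6.677
  solve Keq expr → x = 0.04774; check Q = 0.01109
Then change container volume by factor 1.25 (V_new/V_old).
Step 2:
                   G          E          L          C
  I          0.07509      0.171     0.1011      5.341
  C         -0.01135    0.03404    0.02269    0.01135
  E          0.06374      0.205     0.1238      5.353
  solve Keq expr → x = 0.01135; check Q = 0.01109
Then remove 0.0818 M of E.
Step 3:
                   G          E          L          C
  I          0.06374     0.1232     0.1238      5.353
  C         -0.01389    0.04168    0.02779    0.01389
  E          0.04985     0.1649     0.1516      5.367
  solve Keq expr → x = 0.01389; check Q = 0.01109

Direction: forward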